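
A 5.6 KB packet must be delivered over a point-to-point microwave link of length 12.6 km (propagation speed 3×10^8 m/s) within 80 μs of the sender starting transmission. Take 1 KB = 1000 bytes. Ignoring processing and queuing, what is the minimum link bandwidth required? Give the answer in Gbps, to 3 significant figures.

1.18 Gbps

L = 44800 bits.
Propagation delay = 12600 / 300000000 = 42 μs.
Transmission budget = 80 − 42 = 38 μs.
R ≥ L / t_tx = 44800 bits / 3.8e-05 s = 1.18 Gbps.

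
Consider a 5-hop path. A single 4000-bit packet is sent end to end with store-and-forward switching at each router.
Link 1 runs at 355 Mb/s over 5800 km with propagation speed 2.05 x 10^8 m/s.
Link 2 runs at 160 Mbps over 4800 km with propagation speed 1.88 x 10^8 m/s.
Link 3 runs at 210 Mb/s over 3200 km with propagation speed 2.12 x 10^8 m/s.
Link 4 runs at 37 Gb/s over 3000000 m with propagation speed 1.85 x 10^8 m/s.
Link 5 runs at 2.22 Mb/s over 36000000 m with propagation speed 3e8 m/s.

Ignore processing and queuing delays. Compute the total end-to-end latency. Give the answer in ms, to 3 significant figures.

Transmission delays (L/R per hop): 0.0112676, 0.025, 0.0190476, 0.000108108, 1.8018 ms; sum = 1.85723 ms.
Propagation delays (d/s per hop): 28.2927, 25.5319, 15.0943, 16.2162, 120 ms; sum = 205.135 ms.
End-to-end = 207 ms.

207 ms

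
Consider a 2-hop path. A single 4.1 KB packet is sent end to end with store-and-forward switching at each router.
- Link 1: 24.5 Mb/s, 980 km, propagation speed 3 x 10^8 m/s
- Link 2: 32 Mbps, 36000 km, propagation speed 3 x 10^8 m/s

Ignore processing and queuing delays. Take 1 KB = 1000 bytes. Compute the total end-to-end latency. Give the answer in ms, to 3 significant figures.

L = 32800 bits.
Transmission delays (L/R per hop): 1.33878, 1.025 ms; sum = 2.36378 ms.
Propagation delays (d/s per hop): 3.26667, 120 ms; sum = 123.267 ms.
End-to-end = 126 ms.

126 ms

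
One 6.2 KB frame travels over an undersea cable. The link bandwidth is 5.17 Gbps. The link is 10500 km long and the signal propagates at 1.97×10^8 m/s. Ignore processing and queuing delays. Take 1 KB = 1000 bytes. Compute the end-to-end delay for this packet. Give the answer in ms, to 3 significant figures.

L = 49600 bits.
Transmission delay = L/R = 49600 / 5170000000 = 0.00959381 ms.
Propagation delay = d/s = 10500000 m / 197000000 m/s = 53.2995 ms.
Total = 53.3 ms.

53.3 ms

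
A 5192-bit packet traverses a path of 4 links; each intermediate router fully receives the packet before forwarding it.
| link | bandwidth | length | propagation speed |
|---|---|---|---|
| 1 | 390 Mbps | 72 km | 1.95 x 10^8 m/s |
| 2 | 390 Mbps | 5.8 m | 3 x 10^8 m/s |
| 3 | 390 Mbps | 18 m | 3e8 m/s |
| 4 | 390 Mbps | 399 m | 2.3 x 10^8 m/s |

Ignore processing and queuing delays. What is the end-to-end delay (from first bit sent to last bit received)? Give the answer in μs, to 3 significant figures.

Transmission delay per hop = L/R = 5192/390000000 = 13.3128 μs; 4 hops → 53.2513 μs.
Propagation delays (d/s per hop): 369.231, 0.0193333, 0.06, 1.73478 μs; sum = 371.045 μs.
End-to-end = 424 μs.

424 μs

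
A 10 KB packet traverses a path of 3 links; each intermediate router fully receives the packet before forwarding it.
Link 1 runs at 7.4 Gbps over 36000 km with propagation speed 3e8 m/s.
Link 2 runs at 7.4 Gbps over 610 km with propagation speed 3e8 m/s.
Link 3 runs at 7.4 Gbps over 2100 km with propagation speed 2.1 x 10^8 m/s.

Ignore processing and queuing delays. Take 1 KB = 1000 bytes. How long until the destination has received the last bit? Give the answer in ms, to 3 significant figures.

132 ms

L = 80000 bits.
Transmission delay per hop = L/R = 80000/7400000000 = 0.0108108 ms; 3 hops → 0.0324324 ms.
Propagation delays (d/s per hop): 120, 2.03333, 10 ms; sum = 132.033 ms.
End-to-end = 132 ms.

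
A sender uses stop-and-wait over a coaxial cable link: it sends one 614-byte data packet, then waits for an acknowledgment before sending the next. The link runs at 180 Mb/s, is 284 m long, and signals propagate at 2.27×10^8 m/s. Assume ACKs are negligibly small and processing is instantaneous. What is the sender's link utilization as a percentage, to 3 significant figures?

t_tx = L/R = 4912/180000000 = 2.72889e-05 s.
t_prop = 284/227000000 = 1.2511e-06 s; RTT = 2.5022e-06 s.
Cycle = t_tx + RTT = 2.97911e-05 s.
Utilization = t_tx / cycle = 2.72889e-05/2.97911e-05 = 91.6 %.

91.6 %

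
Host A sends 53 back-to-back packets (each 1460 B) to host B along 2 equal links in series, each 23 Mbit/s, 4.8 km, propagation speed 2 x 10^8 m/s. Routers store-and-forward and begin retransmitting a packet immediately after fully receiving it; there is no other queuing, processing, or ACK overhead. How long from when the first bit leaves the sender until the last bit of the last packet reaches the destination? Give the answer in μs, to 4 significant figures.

27470 μs

Per-hop transmission t_tx = L/R = 11680/23000000 = 507.826 μs.
Per-hop propagation t_prop = 4800/200000000 = 24 μs.
Pipeline fill: first packet needs 2·t_tx to clear all hops; remaining 52 packets each add one t_tx.
Total = (2+53-1)·t_tx + 2·t_prop = 54·507.826 + 2·24 = 27470 μs.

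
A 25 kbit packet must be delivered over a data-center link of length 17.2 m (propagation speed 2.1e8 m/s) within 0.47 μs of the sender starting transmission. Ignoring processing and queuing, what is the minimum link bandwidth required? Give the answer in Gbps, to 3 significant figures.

Propagation delay = 17.2 / 210000000 = 0.0819048 μs.
Transmission budget = 0.47 − 0.0819048 = 0.388095 μs.
R ≥ L / t_tx = 25000 bits / 3.88095e-07 s = 64.4 Gbps.

64.4 Gbps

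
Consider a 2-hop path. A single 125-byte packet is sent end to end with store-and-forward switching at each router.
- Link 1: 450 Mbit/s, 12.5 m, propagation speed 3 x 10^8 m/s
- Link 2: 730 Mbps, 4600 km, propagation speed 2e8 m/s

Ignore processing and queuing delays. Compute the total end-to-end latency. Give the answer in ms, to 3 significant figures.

23.0 ms

L = 125 × 8 = 1000 bits.
Transmission delays (L/R per hop): 0.00222222, 0.00136986 ms; sum = 0.00359209 ms.
Propagation delays (d/s per hop): 4.16667e-05, 23 ms; sum = 23 ms.
End-to-end = 23.0 ms.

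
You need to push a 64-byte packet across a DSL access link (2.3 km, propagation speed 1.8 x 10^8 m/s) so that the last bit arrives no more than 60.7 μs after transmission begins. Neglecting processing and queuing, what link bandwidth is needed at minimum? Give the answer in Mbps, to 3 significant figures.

L = 512 bits.
Propagation delay = 2300 / 180000000 = 12.7778 μs.
Transmission budget = 60.7 − 12.7778 = 47.9222 μs.
R ≥ L / t_tx = 512 bits / 4.79222e-05 s = 10.7 Mbps.

10.7 Mbps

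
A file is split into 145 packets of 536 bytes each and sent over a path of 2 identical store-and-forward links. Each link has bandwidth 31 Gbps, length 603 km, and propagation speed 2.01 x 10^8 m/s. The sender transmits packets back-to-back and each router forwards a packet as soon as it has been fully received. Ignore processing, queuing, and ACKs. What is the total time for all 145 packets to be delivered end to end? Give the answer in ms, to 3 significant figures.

6.02 ms

Per-hop transmission t_tx = L/R = 4288/31000000000 = 0.000138323 ms.
Per-hop propagation t_prop = 603000/2.01e+08 = 3 ms.
Pipeline fill: first packet needs 2·t_tx to clear all hops; remaining 144 packets each add one t_tx.
Total = (2+145-1)·t_tx + 2·t_prop = 146·0.000138323 + 2·3 = 6.02 ms.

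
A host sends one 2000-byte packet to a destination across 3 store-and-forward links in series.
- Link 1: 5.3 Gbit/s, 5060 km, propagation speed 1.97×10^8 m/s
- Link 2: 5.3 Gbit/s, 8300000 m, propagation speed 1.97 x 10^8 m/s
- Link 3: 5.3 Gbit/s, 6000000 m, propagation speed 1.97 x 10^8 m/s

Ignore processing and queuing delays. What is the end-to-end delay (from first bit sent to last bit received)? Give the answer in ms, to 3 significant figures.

L = 2000 × 8 = 16000 bits.
Transmission delay per hop = L/R = 16000/5300000000 = 0.00301887 ms; 3 hops → 0.0090566 ms.
Propagation delays (d/s per hop): 25.6853, 42.132, 30.4569 ms; sum = 98.2741 ms.
End-to-end = 98.3 ms.

98.3 ms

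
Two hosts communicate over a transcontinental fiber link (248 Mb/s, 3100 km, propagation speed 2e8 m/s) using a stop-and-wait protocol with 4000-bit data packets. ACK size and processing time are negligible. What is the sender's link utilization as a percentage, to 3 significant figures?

0.0520 %

t_tx = L/R = 4000/248000000 = 1.6129e-05 s.
t_prop = 3100000/200000000 = 0.0155 s; RTT = 0.031 s.
Cycle = t_tx + RTT = 0.0310161 s.
Utilization = t_tx / cycle = 1.6129e-05/0.0310161 = 0.0520 %.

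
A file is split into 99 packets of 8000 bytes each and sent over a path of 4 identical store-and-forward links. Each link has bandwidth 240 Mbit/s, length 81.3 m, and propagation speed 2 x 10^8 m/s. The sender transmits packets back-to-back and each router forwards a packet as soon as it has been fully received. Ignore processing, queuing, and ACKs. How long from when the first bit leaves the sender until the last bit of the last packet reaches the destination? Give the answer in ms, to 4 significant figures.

Per-hop transmission t_tx = L/R = 64000/240000000 = 0.266667 ms.
Per-hop propagation t_prop = 81.3/200000000 = 0.0004065 ms.
Pipeline fill: first packet needs 4·t_tx to clear all hops; remaining 98 packets each add one t_tx.
Total = (4+99-1)·t_tx + 4·t_prop = 102·0.266667 + 4·0.0004065 = 27.20 ms.

27.20 ms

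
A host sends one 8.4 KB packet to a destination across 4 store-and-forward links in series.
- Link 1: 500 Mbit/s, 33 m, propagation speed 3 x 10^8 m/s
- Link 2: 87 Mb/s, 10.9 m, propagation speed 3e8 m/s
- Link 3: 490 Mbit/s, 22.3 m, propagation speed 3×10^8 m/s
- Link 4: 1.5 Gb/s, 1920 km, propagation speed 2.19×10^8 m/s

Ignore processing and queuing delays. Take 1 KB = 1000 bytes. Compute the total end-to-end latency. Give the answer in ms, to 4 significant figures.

L = 67200 bits.
Transmission delays (L/R per hop): 0.1344, 0.772414, 0.137143, 0.0448 ms; sum = 1.08876 ms.
Propagation delays (d/s per hop): 0.00011, 3.63333e-05, 7.43333e-05, 8.76712 ms; sum = 8.76734 ms.
End-to-end = 9.856 ms.

9.856 ms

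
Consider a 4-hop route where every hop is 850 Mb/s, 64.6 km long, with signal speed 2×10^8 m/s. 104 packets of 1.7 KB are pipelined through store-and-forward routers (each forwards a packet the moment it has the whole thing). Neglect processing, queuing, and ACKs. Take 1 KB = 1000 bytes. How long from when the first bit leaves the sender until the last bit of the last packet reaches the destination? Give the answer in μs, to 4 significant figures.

Per-hop transmission t_tx = L/R = 13600/850000000 = 16 μs.
Per-hop propagation t_prop = 64600/200000000 = 323 μs.
Pipeline fill: first packet needs 4·t_tx to clear all hops; remaining 103 packets each add one t_tx.
Total = (4+104-1)·t_tx + 4·t_prop = 107·16 + 4·323 = 3004 μs.

3004 μs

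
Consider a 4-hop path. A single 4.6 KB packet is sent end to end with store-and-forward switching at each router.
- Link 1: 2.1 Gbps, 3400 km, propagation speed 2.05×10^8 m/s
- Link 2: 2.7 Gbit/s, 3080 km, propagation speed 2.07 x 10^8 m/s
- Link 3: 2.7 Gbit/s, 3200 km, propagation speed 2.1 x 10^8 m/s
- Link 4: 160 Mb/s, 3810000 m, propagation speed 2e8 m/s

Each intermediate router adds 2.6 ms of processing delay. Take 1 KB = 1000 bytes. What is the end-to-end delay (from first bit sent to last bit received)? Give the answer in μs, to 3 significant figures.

73800 μs

L = 36800 bits.
Transmission delays (L/R per hop): 17.5238, 13.6296, 13.6296, 230 μs; sum = 274.783 μs.
Propagation delays (d/s per hop): 16585.4, 14879.2, 15238.1, 19050 μs; sum = 65752.7 μs.
Processing at 3 router(s): 3 × 2.6 ms = 7800 μs.
End-to-end = 73800 μs.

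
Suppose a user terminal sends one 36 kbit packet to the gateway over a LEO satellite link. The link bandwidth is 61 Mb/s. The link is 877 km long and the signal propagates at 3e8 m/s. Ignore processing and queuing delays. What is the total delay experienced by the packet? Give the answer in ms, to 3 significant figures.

3.51 ms

L = 36000 bits.
Transmission delay = L/R = 36000 / 61000000 = 0.590164 ms.
Propagation delay = d/s = 877000 m / 300000000 m/s = 2.92333 ms.
Total = 3.51 ms.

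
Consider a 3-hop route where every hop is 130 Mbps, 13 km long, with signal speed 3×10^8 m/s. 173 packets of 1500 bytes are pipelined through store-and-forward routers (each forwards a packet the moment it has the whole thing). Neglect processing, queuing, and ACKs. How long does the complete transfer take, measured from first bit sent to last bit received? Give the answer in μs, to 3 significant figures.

Per-hop transmission t_tx = L/R = 12000/130000000 = 92.3077 μs.
Per-hop propagation t_prop = 13000/300000000 = 43.3333 μs.
Pipeline fill: first packet needs 3·t_tx to clear all hops; remaining 172 packets each add one t_tx.
Total = (3+173-1)·t_tx + 3·t_prop = 175·92.3077 + 3·43.3333 = 16300 μs.

16300 μs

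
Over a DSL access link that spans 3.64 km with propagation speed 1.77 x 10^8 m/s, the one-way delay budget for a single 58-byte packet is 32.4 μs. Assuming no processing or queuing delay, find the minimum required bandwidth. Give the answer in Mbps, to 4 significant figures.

L = 464 bits.
Propagation delay = 3640 / 177000000 = 20.565 μs.
Transmission budget = 32.4 − 20.565 = 11.835 μs.
R ≥ L / t_tx = 464 bits / 1.1835e-05 s = 39.21 Mbps.

39.21 Mbps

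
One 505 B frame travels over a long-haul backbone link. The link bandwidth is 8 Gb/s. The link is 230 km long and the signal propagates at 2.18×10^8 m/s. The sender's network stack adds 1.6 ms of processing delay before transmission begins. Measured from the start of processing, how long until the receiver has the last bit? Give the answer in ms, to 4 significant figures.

2.656 ms

L = 505 × 8 = 4040 bits.
Transmission delay = L/R = 4040 / 8000000000 = 0.000505 ms.
Propagation delay = d/s = 230000 m / 2.18e+08 m/s = 1.05505 ms.
Plus processing delay 1.6 ms = 1.6 ms.
Total = 2.656 ms.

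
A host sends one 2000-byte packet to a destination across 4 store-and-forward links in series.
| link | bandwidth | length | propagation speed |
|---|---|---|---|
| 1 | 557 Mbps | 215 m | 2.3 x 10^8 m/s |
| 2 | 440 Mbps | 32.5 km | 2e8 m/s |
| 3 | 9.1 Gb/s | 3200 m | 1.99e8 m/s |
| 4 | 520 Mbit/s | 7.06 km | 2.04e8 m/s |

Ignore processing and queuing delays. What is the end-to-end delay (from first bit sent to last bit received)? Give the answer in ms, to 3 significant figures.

0.312 ms

L = 2000 × 8 = 16000 bits.
Transmission delays (L/R per hop): 0.0287253, 0.0363636, 0.00175824, 0.0307692 ms; sum = 0.0976164 ms.
Propagation delays (d/s per hop): 0.000934783, 0.1625, 0.0160804, 0.0346078 ms; sum = 0.214123 ms.
End-to-end = 0.312 ms.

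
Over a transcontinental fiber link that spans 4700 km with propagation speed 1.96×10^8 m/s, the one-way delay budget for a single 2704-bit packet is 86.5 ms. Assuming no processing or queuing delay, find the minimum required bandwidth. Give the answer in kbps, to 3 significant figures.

43.2 kbps

Propagation delay = 4700000 / 196000000 = 23.9796 ms.
Transmission budget = 86.5 − 23.9796 = 62.5204 ms.
R ≥ L / t_tx = 2704 bits / 0.0625204 s = 43.2 kbps.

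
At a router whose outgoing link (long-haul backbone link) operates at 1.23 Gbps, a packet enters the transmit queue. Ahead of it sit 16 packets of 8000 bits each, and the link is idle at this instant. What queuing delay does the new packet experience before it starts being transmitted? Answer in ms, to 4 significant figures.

0.1041 ms

Each queued packet: L/R = 8000/1230000000 = 0.00650407 ms.
16 queued → 0.104065 ms.
Queuing delay = 0.1041 ms.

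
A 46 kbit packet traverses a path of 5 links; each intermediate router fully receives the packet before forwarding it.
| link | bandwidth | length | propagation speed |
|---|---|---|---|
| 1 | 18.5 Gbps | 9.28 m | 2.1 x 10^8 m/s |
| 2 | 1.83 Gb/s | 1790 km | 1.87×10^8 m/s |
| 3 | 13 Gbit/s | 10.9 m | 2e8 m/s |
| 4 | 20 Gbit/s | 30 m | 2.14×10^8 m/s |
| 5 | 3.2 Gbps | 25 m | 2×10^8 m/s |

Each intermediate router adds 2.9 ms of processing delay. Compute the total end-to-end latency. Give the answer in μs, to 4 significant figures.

L = 46000 bits.
Transmission delays (L/R per hop): 2.48649, 25.1366, 3.53846, 2.3, 14.375 μs; sum = 47.8366 μs.
Propagation delays (d/s per hop): 0.0441905, 9572.19, 0.0545, 0.140187, 0.125 μs; sum = 9572.56 μs.
Processing at 4 router(s): 4 × 2.9 ms = 11600 μs.
End-to-end = 21220 μs.

21220 μs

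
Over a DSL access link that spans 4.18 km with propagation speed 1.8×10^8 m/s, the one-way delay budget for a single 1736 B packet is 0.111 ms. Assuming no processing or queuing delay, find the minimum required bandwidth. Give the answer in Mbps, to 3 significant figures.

158 Mbps

L = 13888 bits.
Propagation delay = 4180 / 180000000 = 0.0232222 ms.
Transmission budget = 0.111 − 0.0232222 = 0.0877778 ms.
R ≥ L / t_tx = 13888 bits / 8.77778e-05 s = 158 Mbps.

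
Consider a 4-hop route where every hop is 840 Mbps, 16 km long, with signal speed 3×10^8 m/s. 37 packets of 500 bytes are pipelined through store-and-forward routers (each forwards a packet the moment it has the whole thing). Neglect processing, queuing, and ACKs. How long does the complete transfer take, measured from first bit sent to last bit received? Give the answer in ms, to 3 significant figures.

Per-hop transmission t_tx = L/R = 4000/840000000 = 0.0047619 ms.
Per-hop propagation t_prop = 16000/300000000 = 0.0533333 ms.
Pipeline fill: first packet needs 4·t_tx to clear all hops; remaining 36 packets each add one t_tx.
Total = (4+37-1)·t_tx + 4·t_prop = 40·0.0047619 + 4·0.0533333 = 0.404 ms.

0.404 ms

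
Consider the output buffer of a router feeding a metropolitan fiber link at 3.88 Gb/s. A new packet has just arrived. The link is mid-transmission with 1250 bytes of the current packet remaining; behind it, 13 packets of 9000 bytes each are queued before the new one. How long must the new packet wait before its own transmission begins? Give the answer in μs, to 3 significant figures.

244 μs

Each queued packet: L/R = 72000/3880000000 = 18.5567 μs.
13 queued → 241.237 μs.
Plus remaining 10000 bits of current packet: 2.57732 μs.
Queuing delay = 244 μs.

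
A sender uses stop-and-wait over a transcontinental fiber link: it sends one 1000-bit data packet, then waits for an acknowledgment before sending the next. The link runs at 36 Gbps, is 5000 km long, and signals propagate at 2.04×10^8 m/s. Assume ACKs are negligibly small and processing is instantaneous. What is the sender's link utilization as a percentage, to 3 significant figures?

t_tx = L/R = 1000/36000000000 = 2.77778e-08 s.
t_prop = 5000000/204000000 = 0.0245098 s; RTT = 0.0490196 s.
Cycle = t_tx + RTT = 0.0490196 s.
Utilization = t_tx / cycle = 2.77778e-08/0.0490196 = 0.0000567 %.

0.0000567 %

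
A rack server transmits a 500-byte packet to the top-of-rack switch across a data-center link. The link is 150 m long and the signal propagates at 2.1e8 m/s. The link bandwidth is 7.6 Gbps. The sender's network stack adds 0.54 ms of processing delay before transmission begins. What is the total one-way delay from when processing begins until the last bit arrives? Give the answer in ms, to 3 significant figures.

0.541 ms

L = 500 × 8 = 4000 bits.
Transmission delay = L/R = 4000 / 7600000000 = 0.000526316 ms.
Propagation delay = d/s = 150 m / 210000000 m/s = 0.000714286 ms.
Plus processing delay 0.54 ms = 0.54 ms.
Total = 0.541 ms.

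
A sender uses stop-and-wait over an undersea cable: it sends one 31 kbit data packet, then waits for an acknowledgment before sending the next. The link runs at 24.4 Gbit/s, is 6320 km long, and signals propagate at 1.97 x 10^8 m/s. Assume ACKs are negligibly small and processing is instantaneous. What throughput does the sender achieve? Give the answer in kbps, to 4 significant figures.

t_tx = L/R = 31000/24400000000 = 1.27049e-06 s.
t_prop = 6320000/197000000 = 0.0320812 s; RTT = 0.0641624 s.
Cycle = t_tx + RTT = 0.0641637 s.
Throughput = L / cycle = 31000 / 0.0641637 = 483.1 kbps.

483.1 kbps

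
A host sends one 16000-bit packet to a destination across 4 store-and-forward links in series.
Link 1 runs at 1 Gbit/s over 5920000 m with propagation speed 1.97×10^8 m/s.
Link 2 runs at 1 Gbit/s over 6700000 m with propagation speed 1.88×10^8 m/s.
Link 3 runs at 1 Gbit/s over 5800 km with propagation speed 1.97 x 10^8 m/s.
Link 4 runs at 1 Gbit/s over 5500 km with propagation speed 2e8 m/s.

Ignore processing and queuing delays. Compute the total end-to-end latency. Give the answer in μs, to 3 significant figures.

Transmission delay per hop = L/R = 16000/1000000000 = 16 μs; 4 hops → 64 μs.
Propagation delays (d/s per hop): 30050.8, 35638.3, 29441.6, 27500 μs; sum = 122631 μs.
End-to-end = 123000 μs.

123000 μs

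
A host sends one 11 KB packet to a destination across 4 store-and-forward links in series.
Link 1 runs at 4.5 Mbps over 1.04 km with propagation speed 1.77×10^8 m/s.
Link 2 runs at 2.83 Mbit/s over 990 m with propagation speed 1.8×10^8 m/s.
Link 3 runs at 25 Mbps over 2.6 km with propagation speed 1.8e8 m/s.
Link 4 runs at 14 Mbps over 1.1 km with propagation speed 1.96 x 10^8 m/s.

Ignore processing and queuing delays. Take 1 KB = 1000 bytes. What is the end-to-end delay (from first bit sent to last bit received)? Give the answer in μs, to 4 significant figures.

L = 88000 bits.
Transmission delays (L/R per hop): 19555.6, 31095.4, 3520, 6285.71 μs; sum = 60456.7 μs.
Propagation delays (d/s per hop): 5.87571, 5.5, 14.4444, 5.61224 μs; sum = 31.4324 μs.
End-to-end = 60490 μs.

60490 μs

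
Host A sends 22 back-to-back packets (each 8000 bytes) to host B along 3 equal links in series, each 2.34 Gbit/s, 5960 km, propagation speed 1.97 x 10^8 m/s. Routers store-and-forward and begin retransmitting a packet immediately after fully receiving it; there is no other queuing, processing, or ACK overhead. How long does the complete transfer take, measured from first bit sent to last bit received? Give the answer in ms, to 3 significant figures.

91.4 ms

Per-hop transmission t_tx = L/R = 64000/2340000000 = 0.0273504 ms.
Per-hop propagation t_prop = 5960000/197000000 = 30.2538 ms.
Pipeline fill: first packet needs 3·t_tx to clear all hops; remaining 21 packets each add one t_tx.
Total = (3+22-1)·t_tx + 3·t_prop = 24·0.0273504 + 3·30.2538 = 91.4 ms.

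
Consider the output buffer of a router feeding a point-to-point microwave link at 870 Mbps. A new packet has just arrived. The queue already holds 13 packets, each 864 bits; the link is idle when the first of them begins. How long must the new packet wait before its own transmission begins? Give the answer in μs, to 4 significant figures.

12.91 μs

Each queued packet: L/R = 864/870000000 = 0.993103 μs.
13 queued → 12.9103 μs.
Queuing delay = 12.91 μs.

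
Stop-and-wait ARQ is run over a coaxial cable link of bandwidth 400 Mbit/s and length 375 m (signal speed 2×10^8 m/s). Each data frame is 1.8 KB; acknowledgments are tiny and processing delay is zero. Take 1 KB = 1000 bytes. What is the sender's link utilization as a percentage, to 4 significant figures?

90.57 %

t_tx = L/R = 14400/400000000 = 3.6e-05 s.
t_prop = 375/200000000 = 1.875e-06 s; RTT = 3.75e-06 s.
Cycle = t_tx + RTT = 3.975e-05 s.
Utilization = t_tx / cycle = 3.6e-05/3.975e-05 = 90.57 %.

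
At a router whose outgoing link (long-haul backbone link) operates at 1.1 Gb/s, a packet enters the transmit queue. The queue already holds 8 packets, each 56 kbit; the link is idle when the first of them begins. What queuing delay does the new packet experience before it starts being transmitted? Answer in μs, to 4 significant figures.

Each queued packet: L/R = 56000/1100000000 = 50.9091 μs.
8 queued → 407.273 μs.
Queuing delay = 407.3 μs.

407.3 μs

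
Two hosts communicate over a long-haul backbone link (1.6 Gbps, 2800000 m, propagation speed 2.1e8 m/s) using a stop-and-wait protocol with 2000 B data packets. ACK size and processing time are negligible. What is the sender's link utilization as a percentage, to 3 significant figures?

0.0375 %

t_tx = L/R = 16000/1600000000 = 1e-05 s.
t_prop = 2800000/210000000 = 0.0133333 s; RTT = 0.0266667 s.
Cycle = t_tx + RTT = 0.0266767 s.
Utilization = t_tx / cycle = 1e-05/0.0266767 = 0.0375 %.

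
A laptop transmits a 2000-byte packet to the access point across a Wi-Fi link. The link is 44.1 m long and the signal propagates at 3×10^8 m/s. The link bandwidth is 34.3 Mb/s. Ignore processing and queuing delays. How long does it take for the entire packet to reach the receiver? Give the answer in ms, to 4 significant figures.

0.4666 ms

L = 2000 × 8 = 16000 bits.
Transmission delay = L/R = 16000 / 34300000 = 0.466472 ms.
Propagation delay = d/s = 44.1 m / 300000000 m/s = 0.000147 ms.
Total = 0.4666 ms.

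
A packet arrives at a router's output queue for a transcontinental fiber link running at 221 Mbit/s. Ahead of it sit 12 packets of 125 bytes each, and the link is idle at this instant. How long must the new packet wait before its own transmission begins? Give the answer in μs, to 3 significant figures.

54.3 μs

Each queued packet: L/R = 1000/221000000 = 4.52489 μs.
12 queued → 54.2986 μs.
Queuing delay = 54.3 μs.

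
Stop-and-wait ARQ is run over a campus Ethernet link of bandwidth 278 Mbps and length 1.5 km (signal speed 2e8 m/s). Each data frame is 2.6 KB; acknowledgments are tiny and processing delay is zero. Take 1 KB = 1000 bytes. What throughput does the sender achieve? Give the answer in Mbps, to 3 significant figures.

232 Mbps

t_tx = L/R = 20800/278000000 = 7.48201e-05 s.
t_prop = 1500/200000000 = 7.5e-06 s; RTT = 1.5e-05 s.
Cycle = t_tx + RTT = 8.98201e-05 s.
Throughput = L / cycle = 20800 / 8.98201e-05 = 232 Mbps.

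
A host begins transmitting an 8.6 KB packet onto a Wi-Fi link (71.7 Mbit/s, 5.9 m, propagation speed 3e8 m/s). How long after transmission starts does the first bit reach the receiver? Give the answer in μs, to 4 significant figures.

0.01967 μs

First bit experiences only propagation delay: d/s = 5.9/300000000 = 0.01967 μs.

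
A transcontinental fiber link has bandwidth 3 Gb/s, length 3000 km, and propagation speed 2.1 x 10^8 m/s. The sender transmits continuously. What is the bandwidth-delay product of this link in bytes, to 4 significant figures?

Propagation delay = 3000000 / 210000000 = 0.0142857 s.
BDP = R × t_prop = 3000000000 × 0.0142857 = 42857100 bits.
In bytes: 42857100/8 = 5357000 bytes.

5357000 bytes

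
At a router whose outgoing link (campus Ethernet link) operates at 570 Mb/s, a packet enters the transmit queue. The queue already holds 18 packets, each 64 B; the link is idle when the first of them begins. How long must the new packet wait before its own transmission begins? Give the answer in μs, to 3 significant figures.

16.2 μs

Each queued packet: L/R = 512/570000000 = 0.898246 μs.
18 queued → 16.1684 μs.
Queuing delay = 16.2 μs.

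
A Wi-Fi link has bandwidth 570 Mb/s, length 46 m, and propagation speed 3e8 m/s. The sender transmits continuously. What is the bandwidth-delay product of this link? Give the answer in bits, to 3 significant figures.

Propagation delay = 46 / 300000000 = 1.53333e-07 s.
BDP = R × t_prop = 570000000 × 1.53333e-07 = 87.4 bits.

87.4 bits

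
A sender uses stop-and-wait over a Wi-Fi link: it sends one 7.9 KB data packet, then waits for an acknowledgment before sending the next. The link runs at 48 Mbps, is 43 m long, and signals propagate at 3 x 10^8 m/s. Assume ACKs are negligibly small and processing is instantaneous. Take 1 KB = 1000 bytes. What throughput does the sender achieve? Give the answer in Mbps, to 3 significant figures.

t_tx = L/R = 63200/48000000 = 0.00131667 s.
t_prop = 43/300000000 = 1.43333e-07 s; RTT = 2.86667e-07 s.
Cycle = t_tx + RTT = 0.00131695 s.
Throughput = L / cycle = 63200 / 0.00131695 = 48.0 Mbps.

48.0 Mbps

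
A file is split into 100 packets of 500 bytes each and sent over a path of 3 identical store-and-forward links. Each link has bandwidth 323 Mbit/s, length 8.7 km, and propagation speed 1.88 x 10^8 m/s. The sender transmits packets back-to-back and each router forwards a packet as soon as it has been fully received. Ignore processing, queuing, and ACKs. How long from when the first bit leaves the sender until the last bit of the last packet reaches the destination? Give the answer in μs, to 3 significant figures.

1400 μs

Per-hop transmission t_tx = L/R = 4000/323000000 = 12.3839 μs.
Per-hop propagation t_prop = 8700/188000000 = 46.2766 μs.
Pipeline fill: first packet needs 3·t_tx to clear all hops; remaining 99 packets each add one t_tx.
Total = (3+100-1)·t_tx + 3·t_prop = 102·12.3839 + 3·46.2766 = 1400 μs.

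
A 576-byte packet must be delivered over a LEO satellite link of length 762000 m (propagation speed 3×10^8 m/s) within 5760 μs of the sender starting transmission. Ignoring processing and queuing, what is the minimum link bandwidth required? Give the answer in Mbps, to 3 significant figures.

L = 4608 bits.
Propagation delay = 762000 / 300000000 = 2540 μs.
Transmission budget = 5760 − 2540 = 3220 μs.
R ≥ L / t_tx = 4608 bits / 0.00322 s = 1.43 Mbps.

1.43 Mbps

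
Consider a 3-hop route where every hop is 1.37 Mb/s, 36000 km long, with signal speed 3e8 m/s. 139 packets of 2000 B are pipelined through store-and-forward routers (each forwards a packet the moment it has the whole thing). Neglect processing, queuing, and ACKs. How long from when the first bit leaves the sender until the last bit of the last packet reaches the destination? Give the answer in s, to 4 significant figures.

Per-hop transmission t_tx = L/R = 16000/1370000 = 0.0116788 s.
Per-hop propagation t_prop = 36000000/300000000 = 0.12 s.
Pipeline fill: first packet needs 3·t_tx to clear all hops; remaining 138 packets each add one t_tx.
Total = (3+139-1)·t_tx + 3·t_prop = 141·0.0116788 + 3·0.12 = 2.007 s.

2.007 s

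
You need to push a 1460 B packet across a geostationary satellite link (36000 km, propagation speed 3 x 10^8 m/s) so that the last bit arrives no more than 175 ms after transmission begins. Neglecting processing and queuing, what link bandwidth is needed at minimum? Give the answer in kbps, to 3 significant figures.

212 kbps

L = 11680 bits.
Propagation delay = 36000000 / 300000000 = 120 ms.
Transmission budget = 175 − 120 = 55 ms.
R ≥ L / t_tx = 11680 bits / 0.055 s = 212 kbps.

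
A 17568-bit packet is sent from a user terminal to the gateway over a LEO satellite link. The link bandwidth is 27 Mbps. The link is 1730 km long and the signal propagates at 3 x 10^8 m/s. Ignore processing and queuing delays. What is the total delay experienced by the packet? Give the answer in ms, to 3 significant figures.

6.42 ms

Transmission delay = L/R = 17568 / 27000000 = 0.650667 ms.
Propagation delay = d/s = 1730000 m / 300000000 m/s = 5.76667 ms.
Total = 6.42 ms.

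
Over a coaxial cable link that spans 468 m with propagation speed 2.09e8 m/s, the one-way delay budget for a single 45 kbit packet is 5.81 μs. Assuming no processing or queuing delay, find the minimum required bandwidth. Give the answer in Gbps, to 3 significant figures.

12.6 Gbps

Propagation delay = 468 / 209000000 = 2.23923 μs.
Transmission budget = 5.81 − 2.23923 = 3.57077 μs.
R ≥ L / t_tx = 45000 bits / 3.57077e-06 s = 12.6 Gbps.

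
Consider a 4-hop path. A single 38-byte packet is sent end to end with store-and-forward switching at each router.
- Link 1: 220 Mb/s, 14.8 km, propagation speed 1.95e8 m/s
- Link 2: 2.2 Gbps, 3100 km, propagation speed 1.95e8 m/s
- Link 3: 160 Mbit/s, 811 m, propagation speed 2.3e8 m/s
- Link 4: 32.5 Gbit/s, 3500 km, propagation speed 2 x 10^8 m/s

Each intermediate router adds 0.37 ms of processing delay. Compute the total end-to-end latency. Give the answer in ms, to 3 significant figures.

34.6 ms

L = 38 × 8 = 304 bits.
Transmission delays (L/R per hop): 0.00138182, 0.000138182, 0.0019, 9.35385e-06 ms; sum = 0.00342935 ms.
Propagation delays (d/s per hop): 0.0758974, 15.8974, 0.00352609, 17.5 ms; sum = 33.4769 ms.
Processing at 3 router(s): 3 × 0.37 ms = 1.11 ms.
End-to-end = 34.6 ms.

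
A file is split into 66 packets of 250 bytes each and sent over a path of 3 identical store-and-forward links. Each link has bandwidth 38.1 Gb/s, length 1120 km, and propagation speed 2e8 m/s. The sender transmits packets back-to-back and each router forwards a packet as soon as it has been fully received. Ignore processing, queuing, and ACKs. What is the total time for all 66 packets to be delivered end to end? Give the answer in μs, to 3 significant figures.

Per-hop transmission t_tx = L/R = 2000/38100000000 = 0.0524934 μs.
Per-hop propagation t_prop = 1120000/200000000 = 5600 μs.
Pipeline fill: first packet needs 3·t_tx to clear all hops; remaining 65 packets each add one t_tx.
Total = (3+66-1)·t_tx + 3·t_prop = 68·0.0524934 + 3·5600 = 16800 μs.

16800 μs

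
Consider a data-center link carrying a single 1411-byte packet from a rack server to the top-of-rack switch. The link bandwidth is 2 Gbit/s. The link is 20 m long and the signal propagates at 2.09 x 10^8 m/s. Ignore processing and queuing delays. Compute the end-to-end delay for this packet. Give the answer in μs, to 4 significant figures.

L = 1411 × 8 = 11288 bits.
Transmission delay = L/R = 11288 / 2000000000 = 5.644 μs.
Propagation delay = d/s = 20 m / 209000000 m/s = 0.0956938 μs.
Total = 5.740 μs.

5.740 μs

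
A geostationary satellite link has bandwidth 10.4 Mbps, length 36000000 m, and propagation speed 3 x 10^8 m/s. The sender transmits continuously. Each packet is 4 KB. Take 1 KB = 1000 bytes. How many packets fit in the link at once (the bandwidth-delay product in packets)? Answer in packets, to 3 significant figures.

39.0 packets

Propagation delay = 36000000 / 300000000 = 0.12 s.
BDP = R × t_prop = 10400000 × 0.12 = 1248000 bits.
In packets of 32000 bits: 39.0 packets.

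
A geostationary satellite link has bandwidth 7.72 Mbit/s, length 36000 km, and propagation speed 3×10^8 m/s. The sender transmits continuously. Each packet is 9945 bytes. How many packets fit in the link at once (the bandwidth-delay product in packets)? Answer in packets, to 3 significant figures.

11.6 packets

Propagation delay = 36000000 / 300000000 = 0.12 s.
BDP = R × t_prop = 7720000 × 0.12 = 926400 bits.
In packets of 79560 bits: 11.6 packets.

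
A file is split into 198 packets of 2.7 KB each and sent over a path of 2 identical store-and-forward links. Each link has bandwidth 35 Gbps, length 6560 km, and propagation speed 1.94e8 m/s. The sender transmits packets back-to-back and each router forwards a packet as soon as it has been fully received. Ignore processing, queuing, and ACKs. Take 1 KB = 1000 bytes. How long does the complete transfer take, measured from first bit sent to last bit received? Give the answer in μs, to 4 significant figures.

Per-hop transmission t_tx = L/R = 21600/35000000000 = 0.617143 μs.
Per-hop propagation t_prop = 6560000/194000000 = 33814.4 μs.
Pipeline fill: first packet needs 2·t_tx to clear all hops; remaining 197 packets each add one t_tx.
Total = (2+198-1)·t_tx + 2·t_prop = 199·0.617143 + 2·33814.4 = 67750 μs.

67750 μs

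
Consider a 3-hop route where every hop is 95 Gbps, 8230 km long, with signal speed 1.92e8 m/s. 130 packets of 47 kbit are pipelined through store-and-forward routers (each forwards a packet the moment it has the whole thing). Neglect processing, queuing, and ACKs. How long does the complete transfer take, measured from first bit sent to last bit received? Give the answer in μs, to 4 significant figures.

128700 μs

Per-hop transmission t_tx = L/R = 47000/95000000000 = 0.494737 μs.
Per-hop propagation t_prop = 8230000/192000000 = 42864.6 μs.
Pipeline fill: first packet needs 3·t_tx to clear all hops; remaining 129 packets each add one t_tx.
Total = (3+130-1)·t_tx + 3·t_prop = 132·0.494737 + 3·42864.6 = 128700 μs.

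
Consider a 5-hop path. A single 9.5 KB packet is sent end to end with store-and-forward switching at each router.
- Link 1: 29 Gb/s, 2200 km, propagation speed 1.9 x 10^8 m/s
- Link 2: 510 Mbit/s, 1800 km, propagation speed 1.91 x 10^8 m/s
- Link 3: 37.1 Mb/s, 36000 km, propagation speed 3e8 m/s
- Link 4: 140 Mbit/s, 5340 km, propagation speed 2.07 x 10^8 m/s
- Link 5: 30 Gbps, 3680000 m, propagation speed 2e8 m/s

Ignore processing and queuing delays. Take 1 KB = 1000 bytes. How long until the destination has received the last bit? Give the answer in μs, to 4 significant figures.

187900 μs

L = 76000 bits.
Transmission delays (L/R per hop): 2.62069, 149.02, 2048.52, 542.857, 2.53333 μs; sum = 2745.55 μs.
Propagation delays (d/s per hop): 11578.9, 9424.08, 120000, 25797.1, 18400 μs; sum = 185200 μs.
End-to-end = 187900 μs.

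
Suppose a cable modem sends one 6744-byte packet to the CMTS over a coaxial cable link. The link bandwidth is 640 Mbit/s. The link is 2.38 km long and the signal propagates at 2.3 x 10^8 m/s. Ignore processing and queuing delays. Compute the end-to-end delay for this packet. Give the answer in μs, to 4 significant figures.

94.65 μs

L = 6744 × 8 = 53952 bits.
Transmission delay = L/R = 53952 / 640000000 = 84.3 μs.
Propagation delay = d/s = 2380 m / 2.3e+08 m/s = 10.3478 μs.
Total = 94.65 μs.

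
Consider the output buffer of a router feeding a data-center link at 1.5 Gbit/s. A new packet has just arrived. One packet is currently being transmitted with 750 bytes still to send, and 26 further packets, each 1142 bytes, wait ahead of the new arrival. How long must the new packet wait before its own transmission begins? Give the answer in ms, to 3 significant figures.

Each queued packet: L/R = 9136/1500000000 = 0.00609067 ms.
26 queued → 0.158357 ms.
Plus remaining 6000 bits of current packet: 0.004 ms.
Queuing delay = 0.162 ms.

0.162 ms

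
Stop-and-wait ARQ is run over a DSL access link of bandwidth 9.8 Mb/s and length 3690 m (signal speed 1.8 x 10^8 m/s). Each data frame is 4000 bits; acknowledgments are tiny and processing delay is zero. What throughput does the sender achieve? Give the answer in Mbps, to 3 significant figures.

8.91 Mbps

t_tx = L/R = 4000/9800000 = 0.000408163 s.
t_prop = 3690/180000000 = 2.05e-05 s; RTT = 4.1e-05 s.
Cycle = t_tx + RTT = 0.000449163 s.
Throughput = L / cycle = 4000 / 0.000449163 = 8.91 Mbps.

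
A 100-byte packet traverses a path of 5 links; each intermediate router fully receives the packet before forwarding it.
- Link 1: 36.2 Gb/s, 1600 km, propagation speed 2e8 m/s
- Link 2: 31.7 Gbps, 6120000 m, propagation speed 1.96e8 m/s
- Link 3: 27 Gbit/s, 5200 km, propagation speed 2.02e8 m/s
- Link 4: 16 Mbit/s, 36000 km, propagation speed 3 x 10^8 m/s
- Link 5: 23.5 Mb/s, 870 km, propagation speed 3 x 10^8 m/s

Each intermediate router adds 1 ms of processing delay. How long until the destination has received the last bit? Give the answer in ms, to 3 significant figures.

192 ms

L = 100 × 8 = 800 bits.
Transmission delays (L/R per hop): 2.20994e-05, 2.52366e-05, 2.96296e-05, 0.05, 0.0340426 ms; sum = 0.0841195 ms.
Propagation delays (d/s per hop): 8, 31.2245, 25.7426, 120, 2.9 ms; sum = 187.867 ms.
Processing at 4 router(s): 4 × 1 ms = 4 ms.
End-to-end = 192 ms.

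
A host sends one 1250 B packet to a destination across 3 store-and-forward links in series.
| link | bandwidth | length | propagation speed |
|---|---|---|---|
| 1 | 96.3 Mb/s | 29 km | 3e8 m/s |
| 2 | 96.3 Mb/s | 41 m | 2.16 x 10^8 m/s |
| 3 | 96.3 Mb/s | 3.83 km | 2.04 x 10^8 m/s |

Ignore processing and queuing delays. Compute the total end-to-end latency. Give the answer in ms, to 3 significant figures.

0.427 ms

L = 1250 × 8 = 10000 bits.
Transmission delay per hop = L/R = 10000/96300000 = 0.103842 ms; 3 hops → 0.311526 ms.
Propagation delays (d/s per hop): 0.0966667, 0.000189815, 0.0187745 ms; sum = 0.115631 ms.
End-to-end = 0.427 ms.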